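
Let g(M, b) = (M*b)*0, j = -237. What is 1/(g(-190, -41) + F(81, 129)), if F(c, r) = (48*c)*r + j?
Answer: 1/501315 ≈ 1.9948e-6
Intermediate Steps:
F(c, r) = -237 + 48*c*r (F(c, r) = (48*c)*r - 237 = 48*c*r - 237 = -237 + 48*c*r)
g(M, b) = 0
1/(g(-190, -41) + F(81, 129)) = 1/(0 + (-237 + 48*81*129)) = 1/(0 + (-237 + 501552)) = 1/(0 + 501315) = 1/501315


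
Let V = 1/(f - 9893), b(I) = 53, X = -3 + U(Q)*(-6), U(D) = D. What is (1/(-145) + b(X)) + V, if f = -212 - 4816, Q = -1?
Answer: 114652819/2163545 ≈ 52.993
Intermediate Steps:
X = 3 (X = -3 - 1*(-6) = -3 + 6 = 3)
f = -5028
V = -1/14921 (V = 1/(-5028 - 9893) = 1/(-14921) = -1/14921 ≈ -6.7020e-5)
(1/(-145) + b(X)) + V = (1/(-145) + 53) - 1/14921 = (-1/145 + 53) - 1/14921 = 7684/145 - 1/14921 = 114652819/2163545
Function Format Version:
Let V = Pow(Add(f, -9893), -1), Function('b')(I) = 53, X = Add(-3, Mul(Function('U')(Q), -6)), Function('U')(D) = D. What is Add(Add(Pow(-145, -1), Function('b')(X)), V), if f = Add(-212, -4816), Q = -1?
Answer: Rational(114652819, 2163545) ≈ 52.993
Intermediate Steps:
X = 3 (X = Add(-3, Mul(-1, -6)) = Add(-3, 6) = 3)
f = -5028
V = Rational(-1, 14921) (V = Pow(Add(-5028, -9893), -1) = Pow(-14921, -1) = Rational(-1, 14921) ≈ -6.7020e-5)
Add(Add(Pow(-145, -1), Function('b')(X)), V) = Add(Add(Pow(-145, -1), 53), Rational(-1, 14921)) = Add(Add(Rational(-1, 145), 53), Rational(-1, 14921)) = Add(Rational(7684, 145), Rational(-1, 14921)) = Rational(114652819, 2163545)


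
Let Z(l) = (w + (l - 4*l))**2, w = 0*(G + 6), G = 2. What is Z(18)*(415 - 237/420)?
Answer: 42297309/35 ≈ 1.2085e+6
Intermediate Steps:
w = 0 (w = 0*(2 + 6) = 0*8 = 0)
Z(l) = 9*l**2 (Z(l) = (0 + (l - 4*l))**2 = (0 - 3*l)**2 = (-3*l)**2 = 9*l**2)
Z(18)*(415 - 237/420) = (9*18**2)*(415 - 237/420) = (9*324)*(415 - 237*1/420) = 2916*(415 - 79/140) = 2916*(58021/140) = 42297309/35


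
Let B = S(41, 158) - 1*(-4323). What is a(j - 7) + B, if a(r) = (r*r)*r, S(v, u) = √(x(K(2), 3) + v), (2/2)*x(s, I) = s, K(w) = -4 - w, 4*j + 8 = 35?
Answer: 276671/64 + √35 ≈ 4328.9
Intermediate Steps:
j = 27/4 (j = -2 + (¼)*35 = -2 + 35/4 = 27/4 ≈ 6.7500)
x(s, I) = s
S(v, u) = √(-6 + v) (S(v, u) = √((-4 - 1*2) + v) = √((-4 - 2) + v) = √(-6 + v))
B = 4323 + √35 (B = √(-6 + 41) - 1*(-4323) = √35 + 4323 = 4323 + √35 ≈ 4328.9)
a(r) = r³ (a(r) = r²*r = r³)
a(j - 7) + B = (27/4 - 7)³ + (4323 + √35) = (-¼)³ + (4323 + √35) = -1/64 + (4323 + √35) = 276671/64 + √35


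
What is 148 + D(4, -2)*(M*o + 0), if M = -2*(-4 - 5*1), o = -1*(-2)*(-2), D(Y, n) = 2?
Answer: 4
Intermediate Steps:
o = -4 (o = 2*(-2) = -4)
M = 18 (M = -2*(-4 - 5) = -2*(-9) = 18)
148 + D(4, -2)*(M*o + 0) = 148 + 2*(18*(-4) + 0) = 148 + 2*(-72 + 0) = 148 + 2*(-72) = 148 - 144 = 4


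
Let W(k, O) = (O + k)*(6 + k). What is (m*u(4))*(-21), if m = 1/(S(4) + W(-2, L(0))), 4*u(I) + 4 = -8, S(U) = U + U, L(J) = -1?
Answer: -63/4 ≈ -15.750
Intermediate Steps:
W(k, O) = (6 + k)*(O + k)
S(U) = 2*U
u(I) = -3 (u(I) = -1 + (¼)*(-8) = -1 - 2 = -3)
m = -¼ (m = 1/(2*4 + ((-2)² + 6*(-1) + 6*(-2) - 1*(-2))) = 1/(8 + (4 - 6 - 12 + 2)) = 1/(8 - 12) = 1/(-4) = -¼ ≈ -0.25000)
(m*u(4))*(-21) = -¼*(-3)*(-21) = (¾)*(-21) = -63/4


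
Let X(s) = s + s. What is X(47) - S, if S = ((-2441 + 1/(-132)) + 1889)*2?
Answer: 79069/66 ≈ 1198.0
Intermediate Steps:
X(s) = 2*s
S = -72865/66 (S = ((-2441 - 1/132) + 1889)*2 = (-322213/132 + 1889)*2 = -72865/132*2 = -72865/66 ≈ -1104.0)
X(47) - S = 2*47 - 1*(-72865/66) = 94 + 72865/66 = 79069/66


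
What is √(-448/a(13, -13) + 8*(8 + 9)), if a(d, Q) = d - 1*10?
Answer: 2*I*√30/3 ≈ 3.6515*I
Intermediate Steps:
a(d, Q) = -10 + d (a(d, Q) = d - 10 = -10 + d)
√(-448/a(13, -13) + 8*(8 + 9)) = √(-448/(-10 + 13) + 8*(8 + 9)) = √(-448/3 + 8*17) = √(-448*⅓ + 136) = √(-448/3 + 136) = √(-40/3) = 2*I*√30/3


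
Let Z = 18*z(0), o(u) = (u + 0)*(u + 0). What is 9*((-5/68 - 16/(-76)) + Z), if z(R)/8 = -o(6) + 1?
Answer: -58603527/1292 ≈ -45359.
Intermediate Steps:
o(u) = u² (o(u) = u*u = u²)
z(R) = -280 (z(R) = 8*(-1*6² + 1) = 8*(-1*36 + 1) = 8*(-36 + 1) = 8*(-35) = -280)
Z = -5040 (Z = 18*(-280) = -5040)
9*((-5/68 - 16/(-76)) + Z) = 9*((-5/68 - 16/(-76)) - 5040) = 9*((-5*1/68 - 16*(-1/76)) - 5040) = 9*((-5/68 + 4/19) - 5040) = 9*(177/1292 - 5040) = 9*(-6511503/1292) = -58603527/1292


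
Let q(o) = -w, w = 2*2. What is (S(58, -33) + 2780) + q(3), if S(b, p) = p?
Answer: 2743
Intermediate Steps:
w = 4
q(o) = -4 (q(o) = -1*4 = -4)
(S(58, -33) + 2780) + q(3) = (-33 + 2780) - 4 = 2747 - 4 = 2743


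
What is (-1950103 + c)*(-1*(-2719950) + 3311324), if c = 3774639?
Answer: 11004276538864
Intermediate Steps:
(-1950103 + c)*(-1*(-2719950) + 3311324) = (-1950103 + 3774639)*(-1*(-2719950) + 3311324) = 1824536*(2719950 + 3311324) = 1824536*6031274 = 11004276538864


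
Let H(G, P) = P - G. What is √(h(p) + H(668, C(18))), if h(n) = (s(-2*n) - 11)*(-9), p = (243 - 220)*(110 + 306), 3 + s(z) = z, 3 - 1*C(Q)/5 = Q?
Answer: √171607 ≈ 414.25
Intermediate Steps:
C(Q) = 15 - 5*Q
s(z) = -3 + z
p = 9568 (p = 23*416 = 9568)
h(n) = 126 + 18*n (h(n) = ((-3 - 2*n) - 11)*(-9) = (-14 - 2*n)*(-9) = 126 + 18*n)
√(h(p) + H(668, C(18))) = √((126 + 18*9568) + ((15 - 5*18) - 1*668)) = √((126 + 172224) + ((15 - 90) - 668)) = √(172350 + (-75 - 668)) = √(172350 - 743) = √171607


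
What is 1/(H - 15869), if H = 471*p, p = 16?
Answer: -1/8333 ≈ -0.00012000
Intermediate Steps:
H = 7536 (H = 471*16 = 7536)
1/(H - 15869) = 1/(7536 - 15869) = 1/(-8333) = -1/8333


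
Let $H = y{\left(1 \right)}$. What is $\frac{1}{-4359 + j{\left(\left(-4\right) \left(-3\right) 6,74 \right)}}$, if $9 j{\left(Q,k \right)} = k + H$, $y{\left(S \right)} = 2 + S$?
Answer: $- \frac{9}{39154} \approx -0.00022986$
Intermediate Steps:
$H = 3$ ($H = 2 + 1 = 3$)
$j{\left(Q,k \right)} = \frac{1}{3} + \frac{k}{9}$ ($j{\left(Q,k \right)} = \frac{k + 3}{9} = \frac{3 + k}{9} = \frac{1}{3} + \frac{k}{9}$)
$\frac{1}{-4359 + j{\left(\left(-4\right) \left(-3\right) 6,74 \right)}} = \frac{1}{-4359 + \left(\frac{1}{3} + \frac{1}{9} \cdot 74\right)} = \frac{1}{-4359 + \left(\frac{1}{3} + \frac{74}{9}\right)} = \frac{1}{-4359 + \frac{77}{9}} = \frac{1}{- \frac{39154}{9}} = - \frac{9}{39154}$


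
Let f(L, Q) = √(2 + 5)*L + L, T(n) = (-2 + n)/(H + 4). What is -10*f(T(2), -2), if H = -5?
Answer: 0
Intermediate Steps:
T(n) = 2 - n (T(n) = (-2 + n)/(-5 + 4) = (-2 + n)/(-1) = (-2 + n)*(-1) = 2 - n)
f(L, Q) = L + L*√7 (f(L, Q) = √7*L + L = L*√7 + L = L + L*√7)
-10*f(T(2), -2) = -10*(2 - 1*2)*(1 + √7) = -10*(2 - 2)*(1 + √7) = -0*(1 + √7) = -10*0 = 0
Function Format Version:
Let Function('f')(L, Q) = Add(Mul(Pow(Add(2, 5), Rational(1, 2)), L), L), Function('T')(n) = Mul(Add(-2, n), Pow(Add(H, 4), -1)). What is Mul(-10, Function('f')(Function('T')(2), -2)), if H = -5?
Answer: 0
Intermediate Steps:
Function('T')(n) = Add(2, Mul(-1, n)) (Function('T')(n) = Mul(Add(-2, n), Pow(Add(-5, 4), -1)) = Mul(Add(-2, n), Pow(-1, -1)) = Mul(Add(-2, n), -1) = Add(2, Mul(-1, n)))
Function('f')(L, Q) = Add(L, Mul(L, Pow(7, Rational(1, 2)))) (Function('f')(L, Q) = Add(Mul(Pow(7, Rational(1, 2)), L), L) = Add(Mul(L, Pow(7, Rational(1, 2))), L) = Add(L, Mul(L, Pow(7, Rational(1, 2)))))
Mul(-10, Function('f')(Function('T')(2), -2)) = Mul(-10, Mul(Add(2, Mul(-1, 2)), Add(1, Pow(7, Rational(1, 2))))) = Mul(-10, Mul(Add(2, -2), Add(1, Pow(7, Rational(1, 2))))) = Mul(-10, Mul(0, Add(1, Pow(7, Rational(1, 2))))) = Mul(-10, 0) = 0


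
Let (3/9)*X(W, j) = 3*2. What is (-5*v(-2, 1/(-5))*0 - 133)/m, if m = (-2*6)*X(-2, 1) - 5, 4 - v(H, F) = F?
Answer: 133/221 ≈ 0.60181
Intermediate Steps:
X(W, j) = 18 (X(W, j) = 3*(3*2) = 3*6 = 18)
v(H, F) = 4 - F
m = -221 (m = -2*6*18 - 5 = -12*18 - 5 = -216 - 5 = -221)
(-5*v(-2, 1/(-5))*0 - 133)/m = (-5*(4 - 1/(-5))*0 - 133)/(-221) = -(-5*(4 - 1*(-⅕))*0 - 133)/221 = -(-5*(4 + ⅕)*0 - 133)/221 = -(-5*21/5*0 - 133)/221 = -(-21*0 - 133)/221 = -(0 - 133)/221 = -1/221*(-133) = 133/221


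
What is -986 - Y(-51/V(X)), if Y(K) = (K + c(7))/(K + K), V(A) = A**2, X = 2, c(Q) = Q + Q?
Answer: -100567/102 ≈ -985.95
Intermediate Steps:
c(Q) = 2*Q
Y(K) = (14 + K)/(2*K) (Y(K) = (K + 2*7)/(K + K) = (K + 14)/((2*K)) = (14 + K)*(1/(2*K)) = (14 + K)/(2*K))
-986 - Y(-51/V(X)) = -986 - (14 - 51/(2**2))/(2*((-51/(2**2)))) = -986 - (14 - 51/4)/(2*((-51/4))) = -986 - (14 - 51*1/4)/(2*((-51*1/4))) = -986 - (14 - 51/4)/(2*(-51/4)) = -986 - (-4)*5/(2*51*4) = -986 - 1*(-5/102) = -986 + 5/102 = -100567/102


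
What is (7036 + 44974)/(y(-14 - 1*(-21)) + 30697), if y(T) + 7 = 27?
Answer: 52010/30717 ≈ 1.6932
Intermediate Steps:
y(T) = 20 (y(T) = -7 + 27 = 20)
(7036 + 44974)/(y(-14 - 1*(-21)) + 30697) = (7036 + 44974)/(20 + 30697) = 52010/30717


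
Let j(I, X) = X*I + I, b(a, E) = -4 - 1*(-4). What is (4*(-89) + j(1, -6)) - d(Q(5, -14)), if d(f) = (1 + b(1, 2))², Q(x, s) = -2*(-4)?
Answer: -362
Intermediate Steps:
b(a, E) = 0 (b(a, E) = -4 + 4 = 0)
j(I, X) = I + I*X (j(I, X) = I*X + I = I + I*X)
Q(x, s) = 8
d(f) = 1 (d(f) = (1 + 0)² = 1² = 1)
(4*(-89) + j(1, -6)) - d(Q(5, -14)) = (4*(-89) + 1*(1 - 6)) - 1*1 = (-356 + 1*(-5)) - 1 = (-356 - 5) - 1 = -361 - 1 = -362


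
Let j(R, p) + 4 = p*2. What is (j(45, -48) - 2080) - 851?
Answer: -3031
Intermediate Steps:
j(R, p) = -4 + 2*p (j(R, p) = -4 + p*2 = -4 + 2*p)
(j(45, -48) - 2080) - 851 = ((-4 + 2*(-48)) - 2080) - 851 = ((-4 - 96) - 2080) - 851 = (-100 - 2080) - 851 = -2180 - 851 = -3031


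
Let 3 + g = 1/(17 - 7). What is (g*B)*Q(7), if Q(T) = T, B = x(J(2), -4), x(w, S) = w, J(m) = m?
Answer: -203/5 ≈ -40.600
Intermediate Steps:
B = 2
g = -29/10 (g = -3 + 1/(17 - 7) = -3 + 1/10 = -3 + ⅒ = -29/10 ≈ -2.9000)
(g*B)*Q(7) = -29/10*2*7 = -29/5*7 = -203/5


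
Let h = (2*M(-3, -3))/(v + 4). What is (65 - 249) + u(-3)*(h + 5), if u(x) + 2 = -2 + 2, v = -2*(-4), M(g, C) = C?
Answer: -193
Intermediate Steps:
v = 8
u(x) = -2 (u(x) = -2 + (-2 + 2) = -2 + 0 = -2)
h = -½ (h = (2*(-3))/(8 + 4) = -6/12 = -6*1/12 = -½ ≈ -0.50000)
(65 - 249) + u(-3)*(h + 5) = (65 - 249) - 2*(-½ + 5) = -184 - 2*9/2 = -184 - 9 = -193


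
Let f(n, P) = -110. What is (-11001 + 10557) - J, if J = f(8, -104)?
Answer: -334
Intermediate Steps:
J = -110
(-11001 + 10557) - J = (-11001 + 10557) - 1*(-110) = -444 + 110 = -334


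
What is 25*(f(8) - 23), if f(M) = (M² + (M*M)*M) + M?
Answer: 14025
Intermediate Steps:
f(M) = M + M² + M³ (f(M) = (M² + M²*M) + M = (M² + M³) + M = M + M² + M³)
25*(f(8) - 23) = 25*(8*(1 + 8 + 8²) - 23) = 25*(8*(1 + 8 + 64) - 23) = 25*(8*73 - 23) = 25*(584 - 23) = 25*561 = 14025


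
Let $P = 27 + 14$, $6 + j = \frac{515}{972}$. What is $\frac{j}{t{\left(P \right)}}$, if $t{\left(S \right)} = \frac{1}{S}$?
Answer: $- \frac{217997}{972} \approx -224.28$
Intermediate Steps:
$j = - \frac{5317}{972}$ ($j = -6 + \frac{515}{972} = - \frac{5317}{972} \approx -5.4702$)
$P = 41$
$\frac{j}{t{\left(P \right)}} = - \frac{5317}{972 \cdot \frac{1}{41}} = - \frac{5317 \frac{1}{\frac{1}{41}}}{972} = \left(- \frac{5317}{972}\right) 41 = - \frac{217997}{972}$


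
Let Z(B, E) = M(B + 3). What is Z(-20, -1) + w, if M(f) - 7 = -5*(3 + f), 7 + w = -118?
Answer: -48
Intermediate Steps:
w = -125 (w = -7 - 118 = -125)
M(f) = -8 - 5*f (M(f) = 7 - 5*(3 + f) = 7 + (-15 - 5*f) = -8 - 5*f)
Z(B, E) = -23 - 5*B (Z(B, E) = -8 - 5*(B + 3) = -8 - 5*(3 + B) = -8 + (-15 - 5*B) = -23 - 5*B)
Z(-20, -1) + w = (-23 - 5*(-20)) - 125 = (-23 + 100) - 125 = 77 - 125 = -48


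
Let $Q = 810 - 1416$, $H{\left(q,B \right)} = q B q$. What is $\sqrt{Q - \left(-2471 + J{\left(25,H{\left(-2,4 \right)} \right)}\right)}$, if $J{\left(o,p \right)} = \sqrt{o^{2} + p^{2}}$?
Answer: $\sqrt{1865 - \sqrt{881}} \approx 42.841$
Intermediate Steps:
$H{\left(q,B \right)} = B q^{2}$ ($H{\left(q,B \right)} = B q q = B q^{2}$)
$Q = -606$ ($Q = 810 - 1416 = -606$)
$\sqrt{Q - \left(-2471 + J{\left(25,H{\left(-2,4 \right)} \right)}\right)} = \sqrt{-606 + \left(2471 - \sqrt{25^{2} + \left(4 \left(-2\right)^{2}\right)^{2}}\right)} = \sqrt{-606 + \left(2471 - \sqrt{625 + \left(4 \cdot 4\right)^{2}}\right)} = \sqrt{-606 + \left(2471 - \sqrt{625 + 16^{2}}\right)} = \sqrt{-606 + \left(2471 - \sqrt{625 + 256}\right)} = \sqrt{-606 + \left(2471 - \sqrt{881}\right)} = \sqrt{1865 - \sqrt{881}}$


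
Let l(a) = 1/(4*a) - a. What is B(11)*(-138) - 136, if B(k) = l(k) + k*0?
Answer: 30335/22 ≈ 1378.9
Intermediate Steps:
l(a) = -a + 1/(4*a) (l(a) = 1/(4*a) - a = -a + 1/(4*a))
B(k) = -k + 1/(4*k) (B(k) = (-k + 1/(4*k)) + k*0 = (-k + 1/(4*k)) + 0 = -k + 1/(4*k))
B(11)*(-138) - 136 = (-1*11 + (¼)/11)*(-138) - 136 = (-11 + (¼)*(1/11))*(-138) - 136 = (-11 + 1/44)*(-138) - 136 = -483/44*(-138) - 136 = 33327/22 - 136 = 30335/22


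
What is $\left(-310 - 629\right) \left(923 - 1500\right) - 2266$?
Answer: $539537$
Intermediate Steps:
$\left(-310 - 629\right) \left(923 - 1500\right) - 2266 = \left(-939\right) \left(-577\right) - 2266 = 541803 - 2266 = 539537$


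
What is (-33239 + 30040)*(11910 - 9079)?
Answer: -9056369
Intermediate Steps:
(-33239 + 30040)*(11910 - 9079) = -3199*2831 = -9056369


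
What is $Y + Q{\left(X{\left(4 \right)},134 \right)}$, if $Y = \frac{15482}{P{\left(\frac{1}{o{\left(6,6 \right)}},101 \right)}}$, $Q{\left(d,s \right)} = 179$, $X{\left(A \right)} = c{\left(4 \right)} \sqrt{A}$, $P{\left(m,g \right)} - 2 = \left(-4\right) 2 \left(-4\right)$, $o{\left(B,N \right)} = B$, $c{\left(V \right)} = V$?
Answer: $\frac{10784}{17} \approx 634.35$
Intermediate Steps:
$P{\left(m,g \right)} = 34$ ($P{\left(m,g \right)} = 2 + \left(-4\right) 2 \left(-4\right) = 2 - -32 = 2 + 32 = 34$)
$X{\left(A \right)} = 4 \sqrt{A}$
$Y = \frac{7741}{17}$ ($Y = \frac{15482}{34} = 15482 \cdot \frac{1}{34} = \frac{7741}{17} \approx 455.35$)
$Y + Q{\left(X{\left(4 \right)},134 \right)} = \frac{7741}{17} + 179 = \frac{10784}{17}$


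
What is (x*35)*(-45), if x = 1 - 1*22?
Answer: 33075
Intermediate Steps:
x = -21 (x = 1 - 22 = -21)
(x*35)*(-45) = -21*35*(-45) = -735*(-45) = 33075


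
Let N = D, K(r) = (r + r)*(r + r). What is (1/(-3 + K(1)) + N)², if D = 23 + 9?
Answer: 1089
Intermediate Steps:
K(r) = 4*r² (K(r) = (2*r)*(2*r) = 4*r²)
D = 32
N = 32
(1/(-3 + K(1)) + N)² = (1/(-3 + 4*1²) + 32)² = (1/(-3 + 4*1) + 32)² = (1/(-3 + 4) + 32)² = (1/1 + 32)² = (1 + 32)² = 33² = 1089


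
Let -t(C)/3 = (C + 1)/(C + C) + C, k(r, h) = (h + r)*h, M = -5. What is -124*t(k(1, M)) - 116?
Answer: 75193/10 ≈ 7519.3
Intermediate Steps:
k(r, h) = h*(h + r)
t(C) = -3*C - 3*(1 + C)/(2*C) (t(C) = -3*((C + 1)/(C + C) + C) = -3*((1 + C)/((2*C)) + C) = -3*((1 + C)*(1/(2*C)) + C) = -3*((1 + C)/(2*C) + C) = -3*(C + (1 + C)/(2*C)) = -3*C - 3*(1 + C)/(2*C))
-124*t(k(1, M)) - 116 = -124*(-3/2 - (-15)*(-5 + 1) - 3*(-1/(5*(-5 + 1)))/2) - 116 = -124*(-3/2 - (-15)*(-4) - 3/(2*((-5*(-4))))) - 116 = -124*(-3/2 - 3*20 - 3/2/20) - 116 = -124*(-3/2 - 60 - 3/2*1/20) - 116 = -124*(-3/2 - 60 - 3/40) - 116 = -124*(-2463/40) - 116 = 76353/10 - 116 = 75193/10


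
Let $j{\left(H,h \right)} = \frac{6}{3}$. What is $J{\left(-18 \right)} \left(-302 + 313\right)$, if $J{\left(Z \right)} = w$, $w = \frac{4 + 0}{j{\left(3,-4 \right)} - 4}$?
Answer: $-22$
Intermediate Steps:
$j{\left(H,h \right)} = 2$ ($j{\left(H,h \right)} = 6 \cdot \frac{1}{3} = 2$)
$w = -2$ ($w = \frac{4 + 0}{2 - 4} = \frac{4}{-2} = 4 \left(- \frac{1}{2}\right) = -2$)
$J{\left(Z \right)} = -2$
$J{\left(-18 \right)} \left(-302 + 313\right) = - 2 \left(-302 + 313\right) = \left(-2\right) 11 = -22$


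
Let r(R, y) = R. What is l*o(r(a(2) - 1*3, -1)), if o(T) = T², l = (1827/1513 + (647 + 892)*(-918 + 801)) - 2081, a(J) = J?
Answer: -275582045/1513 ≈ -1.8214e+5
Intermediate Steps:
l = -275582045/1513 (l = (1827*(1/1513) + 1539*(-117)) - 2081 = (1827/1513 - 180063) - 2081 = -272433492/1513 - 2081 = -275582045/1513 ≈ -1.8214e+5)
l*o(r(a(2) - 1*3, -1)) = -275582045*(2 - 1*3)²/1513 = -275582045*(2 - 3)²/1513 = -275582045/1513*(-1)² = -275582045/1513*1 = -275582045/1513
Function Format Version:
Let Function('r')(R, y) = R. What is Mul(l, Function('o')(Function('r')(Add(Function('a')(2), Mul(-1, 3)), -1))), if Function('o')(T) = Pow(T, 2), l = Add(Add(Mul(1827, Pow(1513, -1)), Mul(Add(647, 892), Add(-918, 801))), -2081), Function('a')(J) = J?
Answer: Rational(-275582045, 1513) ≈ -1.8214e+5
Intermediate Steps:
l = Rational(-275582045, 1513) (l = Add(Add(Mul(1827, Rational(1, 1513)), Mul(1539, -117)), -2081) = Add(Add(Rational(1827, 1513), -180063), -2081) = Add(Rational(-272433492, 1513), -2081) = Rational(-275582045, 1513) ≈ -1.8214e+5)
Mul(l, Function('o')(Function('r')(Add(Function('a')(2), Mul(-1, 3)), -1))) = Mul(Rational(-275582045, 1513), Pow(Add(2, Mul(-1, 3)), 2)) = Mul(Rational(-275582045, 1513), Pow(Add(2, -3), 2)) = Mul(Rational(-275582045, 1513), Pow(-1, 2)) = Mul(Rational(-275582045, 1513), 1) = Rational(-275582045, 1513)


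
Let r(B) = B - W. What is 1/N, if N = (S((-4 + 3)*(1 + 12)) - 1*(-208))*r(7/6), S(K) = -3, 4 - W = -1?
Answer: -6/4715 ≈ -0.0012725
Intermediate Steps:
W = 5 (W = 4 - 1*(-1) = 4 + 1 = 5)
r(B) = -5 + B (r(B) = B - 1*5 = B - 5 = -5 + B)
N = -4715/6 (N = (-3 - 1*(-208))*(-5 + 7/6) = (-3 + 208)*(-5 + 7*(1/6)) = 205*(-5 + 7/6) = 205*(-23/6) = -4715/6 ≈ -785.83)
1/N = 1/(-4715/6) = -6/4715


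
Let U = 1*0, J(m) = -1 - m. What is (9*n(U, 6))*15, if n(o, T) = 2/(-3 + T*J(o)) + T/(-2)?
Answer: -435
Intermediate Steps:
U = 0
n(o, T) = 2/(-3 + T*(-1 - o)) - T/2 (n(o, T) = 2/(-3 + T*(-1 - o)) + T/(-2) = 2/(-3 + T*(-1 - o)) + T*(-½) = 2/(-3 + T*(-1 - o)) - T/2)
(9*n(U, 6))*15 = (9*((-4 - 3*6 + 6²*(-1 - 1*0))/(2*(3 + 6*(1 + 0)))))*15 = (9*((-4 - 18 + 36*(-1 + 0))/(2*(3 + 6*1))))*15 = (9*((-4 - 18 + 36*(-1))/(2*(3 + 6))))*15 = (9*((½)*(-4 - 18 - 36)/9))*15 = (9*((½)*(⅑)*(-58)))*15 = (9*(-29/9))*15 = -29*15 = -435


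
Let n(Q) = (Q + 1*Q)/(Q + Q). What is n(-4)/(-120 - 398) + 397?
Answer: 205645/518 ≈ 397.00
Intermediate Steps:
n(Q) = 1 (n(Q) = (Q + Q)/((2*Q)) = (2*Q)*(1/(2*Q)) = 1)
n(-4)/(-120 - 398) + 397 = 1/(-120 - 398) + 397 = 1/(-518) + 397 = -1/518*1 + 397 = -1/518 + 397 = 205645/518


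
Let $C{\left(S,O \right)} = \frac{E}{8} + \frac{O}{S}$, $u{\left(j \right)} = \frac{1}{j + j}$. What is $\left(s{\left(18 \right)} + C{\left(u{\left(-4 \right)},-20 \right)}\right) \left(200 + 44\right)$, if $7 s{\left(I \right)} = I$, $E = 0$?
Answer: $\frac{277672}{7} \approx 39667.0$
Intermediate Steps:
$s{\left(I \right)} = \frac{I}{7}$
$u{\left(j \right)} = \frac{1}{2 j}$
$C{\left(S,O \right)} = \frac{O}{S}$ ($C{\left(S,O \right)} = \frac{0}{8} + \frac{O}{S} = 0 \cdot \frac{1}{8} + \frac{O}{S} = 0 + \frac{O}{S} = \frac{O}{S}$)
$\left(s{\left(18 \right)} + C{\left(u{\left(-4 \right)},-20 \right)}\right) \left(200 + 44\right) = \left(\frac{1}{7} \cdot 18 - \frac{20}{\frac{1}{2} \frac{1}{-4}}\right) \left(200 + 44\right) = \left(\frac{18}{7} - \frac{20}{\frac{1}{2} \left(- \frac{1}{4}\right)}\right) 244 = \left(\frac{18}{7} - \frac{20}{- \frac{1}{8}}\right) 244 = \left(\frac{18}{7} - -160\right) 244 = \left(\frac{18}{7} + 160\right) 244 = \frac{1138}{7} \cdot 244 = \frac{277672}{7}$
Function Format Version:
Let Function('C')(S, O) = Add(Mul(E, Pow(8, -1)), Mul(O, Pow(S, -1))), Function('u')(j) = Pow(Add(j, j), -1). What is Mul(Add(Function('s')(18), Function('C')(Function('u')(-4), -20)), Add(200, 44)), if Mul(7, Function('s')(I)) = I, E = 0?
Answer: Rational(277672, 7) ≈ 39667.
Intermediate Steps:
Function('s')(I) = Mul(Rational(1, 7), I)
Function('u')(j) = Mul(Rational(1, 2), Pow(j, -1)) (Function('u')(j) = Pow(Mul(2, j), -1) = Mul(Rational(1, 2), Pow(j, -1)))
Function('C')(S, O) = Mul(O, Pow(S, -1)) (Function('C')(S, O) = Add(Mul(0, Pow(8, -1)), Mul(O, Pow(S, -1))) = Add(Mul(0, Rational(1, 8)), Mul(O, Pow(S, -1))) = Add(0, Mul(O, Pow(S, -1))) = Mul(O, Pow(S, -1)))
Mul(Add(Function('s')(18), Function('C')(Function('u')(-4), -20)), Add(200, 44)) = Mul(Add(Mul(Rational(1, 7), 18), Mul(-20, Pow(Mul(Rational(1, 2), Pow(-4, -1)), -1))), Add(200, 44)) = Mul(Add(Rational(18, 7), Mul(-20, Pow(Mul(Rational(1, 2), Rational(-1, 4)), -1))), 244) = Mul(Add(Rational(18, 7), Mul(-20, Pow(Rational(-1, 8), -1))), 244) = Mul(Add(Rational(18, 7), Mul(-20, -8)), 244) = Mul(Add(Rational(18, 7), 160), 244) = Mul(Rational(1138, 7), 244) = Rational(277672, 7)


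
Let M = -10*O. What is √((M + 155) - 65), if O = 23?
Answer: 2*I*√35 ≈ 11.832*I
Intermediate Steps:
M = -230 (M = -10*23 = -230)
√((M + 155) - 65) = √((-230 + 155) - 65) = √(-75 - 65) = √(-140) = 2*I*√35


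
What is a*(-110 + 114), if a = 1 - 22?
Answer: -84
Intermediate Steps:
a = -21
a*(-110 + 114) = -21*(-110 + 114) = -21*4 = -84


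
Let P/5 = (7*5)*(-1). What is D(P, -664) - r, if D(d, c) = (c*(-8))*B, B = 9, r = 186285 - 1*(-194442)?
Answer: -332919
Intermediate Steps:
r = 380727 (r = 186285 + 194442 = 380727)
P = -175 (P = 5*((7*5)*(-1)) = 5*(35*(-1)) = 5*(-35) = -175)
D(d, c) = -72*c (D(d, c) = (c*(-8))*9 = -8*c*9 = -72*c)
D(P, -664) - r = -72*(-664) - 1*380727 = 47808 - 380727 = -332919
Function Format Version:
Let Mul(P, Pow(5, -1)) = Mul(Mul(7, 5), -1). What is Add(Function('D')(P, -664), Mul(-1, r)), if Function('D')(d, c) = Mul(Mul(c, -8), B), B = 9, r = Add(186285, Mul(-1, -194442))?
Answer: -332919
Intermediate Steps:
r = 380727 (r = Add(186285, 194442) = 380727)
P = -175 (P = Mul(5, Mul(Mul(7, 5), -1)) = Mul(5, Mul(35, -1)) = Mul(5, -35) = -175)
Function('D')(d, c) = Mul(-72, c) (Function('D')(d, c) = Mul(Mul(c, -8), 9) = Mul(Mul(-8, c), 9) = Mul(-72, c))
Add(Function('D')(P, -664), Mul(-1, r)) = Add(Mul(-72, -664), Mul(-1, 380727)) = Add(47808, -380727) = -332919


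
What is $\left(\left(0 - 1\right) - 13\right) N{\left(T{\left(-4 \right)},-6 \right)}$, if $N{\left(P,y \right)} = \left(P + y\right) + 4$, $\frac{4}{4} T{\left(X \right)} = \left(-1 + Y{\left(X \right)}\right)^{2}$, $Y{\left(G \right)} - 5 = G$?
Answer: $28$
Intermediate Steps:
$Y{\left(G \right)} = 5 + G$
$T{\left(X \right)} = \left(4 + X\right)^{2}$ ($T{\left(X \right)} = \left(-1 + \left(5 + X\right)\right)^{2} = \left(4 + X\right)^{2}$)
$N{\left(P,y \right)} = 4 + P + y$
$\left(\left(0 - 1\right) - 13\right) N{\left(T{\left(-4 \right)},-6 \right)} = \left(\left(0 - 1\right) - 13\right) \left(4 + \left(4 - 4\right)^{2} - 6\right) = \left(-1 - 13\right) \left(4 + 0^{2} - 6\right) = - 14 \left(4 + 0 - 6\right) = \left(-14\right) \left(-2\right) = 28$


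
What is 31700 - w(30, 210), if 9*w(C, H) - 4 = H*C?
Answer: 278996/9 ≈ 31000.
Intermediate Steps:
w(C, H) = 4/9 + C*H/9 (w(C, H) = 4/9 + (H*C)/9 = 4/9 + (C*H)/9 = 4/9 + C*H/9)
31700 - w(30, 210) = 31700 - (4/9 + (⅑)*30*210) = 31700 - (4/9 + 700) = 31700 - 1*6304/9 = 31700 - 6304/9 = 278996/9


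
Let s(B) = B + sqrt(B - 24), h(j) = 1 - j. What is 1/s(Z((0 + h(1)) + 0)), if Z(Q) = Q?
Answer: -I*sqrt(6)/12 ≈ -0.20412*I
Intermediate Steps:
s(B) = B + sqrt(-24 + B)
1/s(Z((0 + h(1)) + 0)) = 1/(((0 + (1 - 1*1)) + 0) + sqrt(-24 + ((0 + (1 - 1*1)) + 0))) = 1/(((0 + (1 - 1)) + 0) + sqrt(-24 + ((0 + (1 - 1)) + 0))) = 1/(((0 + 0) + 0) + sqrt(-24 + ((0 + 0) + 0))) = 1/((0 + 0) + sqrt(-24 + (0 + 0))) = 1/(0 + sqrt(-24 + 0)) = 1/(0 + sqrt(-24)) = 1/(0 + 2*I*sqrt(6)) = 1/(2*I*sqrt(6)) = -I*sqrt(6)/12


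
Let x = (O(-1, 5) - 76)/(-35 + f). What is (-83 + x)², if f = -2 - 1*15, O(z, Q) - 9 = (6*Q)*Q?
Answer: 19351201/2704 ≈ 7156.5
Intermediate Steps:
O(z, Q) = 9 + 6*Q² (O(z, Q) = 9 + (6*Q)*Q = 9 + 6*Q²)
f = -17 (f = -2 - 15 = -17)
x = -83/52 (x = ((9 + 6*5²) - 76)/(-35 - 17) = ((9 + 6*25) - 76)/(-52) = ((9 + 150) - 76)*(-1/52) = (159 - 76)*(-1/52) = 83*(-1/52) = -83/52 ≈ -1.5962)
(-83 + x)² = (-83 - 83/52)² = (-4399/52)² = 19351201/2704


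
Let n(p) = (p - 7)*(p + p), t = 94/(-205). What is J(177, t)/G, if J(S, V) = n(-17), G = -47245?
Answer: -816/47245 ≈ -0.017272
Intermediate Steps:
t = -94/205 (t = 94*(-1/205) = -94/205 ≈ -0.45854)
n(p) = 2*p*(-7 + p) (n(p) = (-7 + p)*(2*p) = 2*p*(-7 + p))
J(S, V) = 816 (J(S, V) = 2*(-17)*(-7 - 17) = 2*(-17)*(-24) = 816)
J(177, t)/G = 816/(-47245) = 816*(-1/47245) = -816/47245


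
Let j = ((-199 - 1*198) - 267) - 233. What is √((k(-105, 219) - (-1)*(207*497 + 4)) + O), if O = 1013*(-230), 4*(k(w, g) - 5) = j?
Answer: I*√521305/2 ≈ 361.01*I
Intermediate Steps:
j = -897 (j = ((-199 - 198) - 267) - 233 = (-397 - 267) - 233 = -664 - 233 = -897)
k(w, g) = -877/4 (k(w, g) = 5 + (¼)*(-897) = 5 - 897/4 = -877/4)
O = -232990
√((k(-105, 219) - (-1)*(207*497 + 4)) + O) = √((-877/4 - (-1)*(207*497 + 4)) - 232990) = √((-877/4 - (-1)*(102879 + 4)) - 232990) = √((-877/4 - (-1)*102883) - 232990) = √((-877/4 - 1*(-102883)) - 232990) = √((-877/4 + 102883) - 232990) = √(410655/4 - 232990) = √(-521305/4) = I*√521305/2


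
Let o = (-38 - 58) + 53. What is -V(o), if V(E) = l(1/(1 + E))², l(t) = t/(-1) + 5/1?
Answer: -44521/1764 ≈ -25.239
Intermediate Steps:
o = -43 (o = -96 + 53 = -43)
l(t) = 5 - t (l(t) = t*(-1) + 5*1 = -t + 5 = 5 - t)
V(E) = (5 - 1/(1 + E))²
-V(o) = -(4 + 5*(-43))²/(1 - 43)² = -(4 - 215)²/(-42)² = -(-211)²/1764 = -44521/1764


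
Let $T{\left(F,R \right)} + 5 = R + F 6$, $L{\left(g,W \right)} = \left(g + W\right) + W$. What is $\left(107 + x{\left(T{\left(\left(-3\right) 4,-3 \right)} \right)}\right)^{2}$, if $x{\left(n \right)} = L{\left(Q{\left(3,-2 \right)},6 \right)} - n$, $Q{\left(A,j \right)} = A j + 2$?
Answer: $38025$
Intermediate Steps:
$Q{\left(A,j \right)} = 2 + A j$
$L{\left(g,W \right)} = g + 2 W$ ($L{\left(g,W \right)} = \left(W + g\right) + W = g + 2 W$)
$T{\left(F,R \right)} = -5 + R + 6 F$ ($T{\left(F,R \right)} = -5 + \left(R + F 6\right) = -5 + \left(R + 6 F\right) = -5 + R + 6 F$)
$x{\left(n \right)} = 8 - n$ ($x{\left(n \right)} = \left(\left(2 + 3 \left(-2\right)\right) + 2 \cdot 6\right) - n = \left(\left(2 - 6\right) + 12\right) - n = \left(-4 + 12\right) - n = 8 - n$)
$\left(107 + x{\left(T{\left(\left(-3\right) 4,-3 \right)} \right)}\right)^{2} = \left(107 - \left(-16 + 6 \left(-3\right) 4\right)\right)^{2} = \left(107 + \left(8 - \left(-5 - 3 + 6 \left(-12\right)\right)\right)\right)^{2} = \left(107 + \left(8 - \left(-5 - 3 - 72\right)\right)\right)^{2} = \left(107 + \left(8 - -80\right)\right)^{2} = \left(107 + \left(8 + 80\right)\right)^{2} = \left(107 + 88\right)^{2} = 195^{2} = 38025$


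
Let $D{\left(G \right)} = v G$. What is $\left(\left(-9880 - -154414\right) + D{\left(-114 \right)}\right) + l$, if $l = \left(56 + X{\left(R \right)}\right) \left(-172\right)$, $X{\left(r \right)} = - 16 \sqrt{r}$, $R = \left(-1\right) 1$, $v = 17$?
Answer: $132964 + 2752 i \approx 1.3296 \cdot 10^{5} + 2752.0 i$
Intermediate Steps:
$D{\left(G \right)} = 17 G$
$R = -1$
$l = -9632 + 2752 i$ ($l = \left(56 - 16 \sqrt{-1}\right) \left(-172\right) = \left(56 - 16 i\right) \left(-172\right) = -9632 + 2752 i \approx -9632.0 + 2752.0 i$)
$\left(\left(-9880 - -154414\right) + D{\left(-114 \right)}\right) + l = \left(\left(-9880 - -154414\right) + 17 \left(-114\right)\right) - \left(9632 - 2752 i\right) = \left(\left(-9880 + 154414\right) - 1938\right) - \left(9632 - 2752 i\right) = \left(144534 - 1938\right) - \left(9632 - 2752 i\right) = 142596 - \left(9632 - 2752 i\right) = 132964 + 2752 i$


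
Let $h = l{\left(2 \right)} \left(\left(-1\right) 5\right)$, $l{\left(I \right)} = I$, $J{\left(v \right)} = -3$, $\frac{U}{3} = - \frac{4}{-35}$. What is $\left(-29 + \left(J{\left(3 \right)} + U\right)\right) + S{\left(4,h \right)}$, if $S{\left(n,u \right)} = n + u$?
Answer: $- \frac{1318}{35} \approx -37.657$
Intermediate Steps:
$U = \frac{12}{35}$ ($U = 3 \left(- \frac{4}{-35}\right) = 3 \left(\left(-4\right) \left(- \frac{1}{35}\right)\right) = 3 \cdot \frac{4}{35} = \frac{12}{35} \approx 0.34286$)
$h = -10$ ($h = 2 \left(\left(-1\right) 5\right) = 2 \left(-5\right) = -10$)
$\left(-29 + \left(J{\left(3 \right)} + U\right)\right) + S{\left(4,h \right)} = \left(-29 + \left(-3 + \frac{12}{35}\right)\right) + \left(4 - 10\right) = \left(-29 - \frac{93}{35}\right) - 6 = - \frac{1108}{35} - 6 = - \frac{1318}{35}$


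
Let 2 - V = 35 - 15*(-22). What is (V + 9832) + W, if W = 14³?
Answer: 12213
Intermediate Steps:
V = -363 (V = 2 - (35 - 15*(-22)) = 2 - (35 + 330) = 2 - 1*365 = 2 - 365 = -363)
W = 2744
(V + 9832) + W = (-363 + 9832) + 2744 = 9469 + 2744 = 12213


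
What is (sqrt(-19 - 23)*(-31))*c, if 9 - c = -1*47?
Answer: -1736*I*sqrt(42) ≈ -11251.0*I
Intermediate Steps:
c = 56 (c = 9 - (-1)*47 = 9 - 1*(-47) = 9 + 47 = 56)
(sqrt(-19 - 23)*(-31))*c = (sqrt(-19 - 23)*(-31))*56 = (sqrt(-42)*(-31))*56 = ((I*sqrt(42))*(-31))*56 = -31*I*sqrt(42)*56 = -1736*I*sqrt(42)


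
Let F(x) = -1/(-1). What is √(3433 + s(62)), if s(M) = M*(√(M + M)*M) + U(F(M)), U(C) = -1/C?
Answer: 2*√(858 + 1922*√31) ≈ 215.03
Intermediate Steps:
F(x) = 1 (F(x) = -1*(-1) = 1)
s(M) = -1 + √2*M^(5/2) (s(M) = M*(√(M + M)*M) - 1/1 = M*(√(2*M)*M) - 1*1 = M*((√2*√M)*M) - 1 = M*(√2*M^(3/2)) - 1 = √2*M^(5/2) - 1 = -1 + √2*M^(5/2))
√(3433 + s(62)) = √(3433 + (-1 + √2*62^(5/2))) = √(3433 + (-1 + √2*(3844*√62))) = √(3433 + (-1 + 7688*√31)) = √(3432 + 7688*√31)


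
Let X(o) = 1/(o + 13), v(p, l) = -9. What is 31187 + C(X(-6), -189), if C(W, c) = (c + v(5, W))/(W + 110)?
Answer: 8014597/257 ≈ 31185.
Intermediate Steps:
X(o) = 1/(13 + o)
C(W, c) = (-9 + c)/(110 + W) (C(W, c) = (c - 9)/(W + 110) = (-9 + c)/(110 + W))
31187 + C(X(-6), -189) = 31187 + (-9 - 189)/(110 + 1/(13 - 6)) = 31187 - 198/(110 + 1/7) = 31187 - 198/(110 + ⅐) = 31187 - 198/(771/7) = 31187 + (7/771)*(-198) = 31187 - 462/257 = 8014597/257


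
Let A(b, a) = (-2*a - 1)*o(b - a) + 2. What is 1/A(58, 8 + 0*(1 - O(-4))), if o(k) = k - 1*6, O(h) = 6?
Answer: -1/746 ≈ -0.0013405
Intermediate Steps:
o(k) = -6 + k (o(k) = k - 6 = -6 + k)
A(b, a) = 2 + (-1 - 2*a)*(-6 + b - a) (A(b, a) = (-2*a - 1)*(-6 + (b - a)) + 2 = (-1 - 2*a)*(-6 + b - a) + 2 = 2 + (-1 - 2*a)*(-6 + b - a))
1/A(58, 8 + 0*(1 - O(-4))) = 1/(8 + (8 + 0*(1 - 1*6)) - 1*58 + 2*(8 + 0*(1 - 1*6))*(6 + (8 + 0*(1 - 1*6)) - 1*58)) = 1/(8 + (8 + 0*(1 - 6)) - 58 + 2*(8 + 0*(1 - 6))*(6 + (8 + 0*(1 - 6)) - 58)) = 1/(8 + (8 + 0*(-5)) - 58 + 2*(8 + 0*(-5))*(6 + (8 + 0*(-5)) - 58)) = 1/(8 + (8 + 0) - 58 + 2*(8 + 0)*(6 + (8 + 0) - 58)) = 1/(8 + 8 - 58 + 2*8*(6 + 8 - 58)) = 1/(8 + 8 - 58 + 2*8*(-44)) = 1/(8 + 8 - 58 - 704) = 1/(-746) = -1/746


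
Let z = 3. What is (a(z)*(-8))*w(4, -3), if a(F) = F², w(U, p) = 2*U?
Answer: -576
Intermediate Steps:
(a(z)*(-8))*w(4, -3) = (3²*(-8))*(2*4) = (9*(-8))*8 = -72*8 = -576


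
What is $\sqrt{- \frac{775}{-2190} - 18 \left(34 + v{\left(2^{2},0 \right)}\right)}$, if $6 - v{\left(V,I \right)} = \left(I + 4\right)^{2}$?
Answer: $\frac{i \sqrt{82808718}}{438} \approx 20.776 i$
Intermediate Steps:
$v{\left(V,I \right)} = 6 - \left(4 + I\right)^{2}$ ($v{\left(V,I \right)} = 6 - \left(I + 4\right)^{2} = 6 - \left(4 + I\right)^{2}$)
$\sqrt{- \frac{775}{-2190} - 18 \left(34 + v{\left(2^{2},0 \right)}\right)} = \sqrt{- \frac{775}{-2190} - 18 \left(34 + \left(6 - \left(4 + 0\right)^{2}\right)\right)} = \sqrt{\left(-775\right) \left(- \frac{1}{2190}\right) - 18 \left(34 + \left(6 - 4^{2}\right)\right)} = \sqrt{\frac{155}{438} - 18 \left(34 + \left(6 - 16\right)\right)} = \sqrt{\frac{155}{438} - 18 \left(34 - 10\right)} = \sqrt{\frac{155}{438} - 432} = \sqrt{- \frac{189061}{438}} = \frac{i \sqrt{82808718}}{438}$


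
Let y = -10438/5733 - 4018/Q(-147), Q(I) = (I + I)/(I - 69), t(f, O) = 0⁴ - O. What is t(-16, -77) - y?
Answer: 17375695/5733 ≈ 3030.8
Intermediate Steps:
t(f, O) = -O (t(f, O) = 0 - O = -O)
Q(I) = 2*I/(-69 + I) (Q(I) = (2*I)/(-69 + I) = 2*I/(-69 + I))
y = -16934254/5733 (y = -10438/5733 - 4018/(2*(-147)/(-69 - 147)) = -10438*1/5733 - 4018/(2*(-147)/(-216)) = -10438/5733 - 4018/(2*(-147)*(-1/216)) = -10438/5733 - 4018/49/36 = -10438/5733 - 4018*36/49 = -10438/5733 - 2952 = -16934254/5733 ≈ -2953.8)
t(-16, -77) - y = -1*(-77) - 1*(-16934254/5733) = 77 + 16934254/5733 = 17375695/5733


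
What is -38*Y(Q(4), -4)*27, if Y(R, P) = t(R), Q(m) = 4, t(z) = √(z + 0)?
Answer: -2052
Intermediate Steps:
t(z) = √z
Y(R, P) = √R
-38*Y(Q(4), -4)*27 = -38*√4*27 = -38*2*27 = -76*27 = -2052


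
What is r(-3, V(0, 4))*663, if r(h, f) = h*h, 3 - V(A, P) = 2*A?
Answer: 5967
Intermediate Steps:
V(A, P) = 3 - 2*A
r(h, f) = h²
r(-3, V(0, 4))*663 = (-3)²*663 = 9*663 = 5967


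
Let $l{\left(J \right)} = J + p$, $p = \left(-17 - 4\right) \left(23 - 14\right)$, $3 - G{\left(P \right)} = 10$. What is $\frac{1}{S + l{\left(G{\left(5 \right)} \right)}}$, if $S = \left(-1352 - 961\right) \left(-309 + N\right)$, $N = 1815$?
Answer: $- \frac{1}{3483574} \approx -2.8706 \cdot 10^{-7}$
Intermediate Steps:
$G{\left(P \right)} = -7$ ($G{\left(P \right)} = 3 - 10 = -7$)
$p = -189$ ($p = \left(-21\right) 9 = -189$)
$l{\left(J \right)} = -189 + J$ ($l{\left(J \right)} = J - 189 = -189 + J$)
$S = -3483378$ ($S = \left(-1352 - 961\right) \left(-309 + 1815\right) = \left(-2313\right) 1506 = -3483378$)
$\frac{1}{S + l{\left(G{\left(5 \right)} \right)}} = \frac{1}{-3483378 - 196} = \frac{1}{-3483574} = - \frac{1}{3483574}$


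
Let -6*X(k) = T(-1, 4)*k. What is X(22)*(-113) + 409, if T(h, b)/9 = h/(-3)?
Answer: 1652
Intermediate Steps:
T(h, b) = -3*h (T(h, b) = 9*(h/(-3)) = 9*(h*(-⅓)) = 9*(-h/3) = -3*h)
X(k) = -k/2 (X(k) = -(-3*(-1))*k/6 = -k/2)
X(22)*(-113) + 409 = -½*22*(-113) + 409 = -11*(-113) + 409 = 1243 + 409 = 1652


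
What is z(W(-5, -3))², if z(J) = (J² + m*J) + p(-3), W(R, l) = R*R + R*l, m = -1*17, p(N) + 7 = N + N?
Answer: 822649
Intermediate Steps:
p(N) = -7 + 2*N (p(N) = -7 + (N + N) = -7 + 2*N)
m = -17
W(R, l) = R² + R*l
z(J) = -13 + J² - 17*J (z(J) = (J² - 17*J) + (-7 + 2*(-3)) = (J² - 17*J) + (-7 - 6) = (J² - 17*J) - 13 = -13 + J² - 17*J)
z(W(-5, -3))² = (-13 + (-5*(-5 - 3))² - (-85)*(-5 - 3))² = (-13 + (-5*(-8))² - (-85)*(-8))² = (-13 + 40² - 17*40)² = (-13 + 1600 - 680)² = 907² = 822649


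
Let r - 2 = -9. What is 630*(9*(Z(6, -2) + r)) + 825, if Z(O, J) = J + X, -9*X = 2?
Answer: -51465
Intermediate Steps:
X = -2/9 (X = -⅑*2 = -2/9 ≈ -0.22222)
r = -7 (r = 2 - 9 = -7)
Z(O, J) = -2/9 + J (Z(O, J) = J - 2/9 = -2/9 + J)
630*(9*(Z(6, -2) + r)) + 825 = 630*(9*((-2/9 - 2) - 7)) + 825 = 630*(9*(-20/9 - 7)) + 825 = 630*(9*(-83/9)) + 825 = 630*(-83) + 825 = -52290 + 825 = -51465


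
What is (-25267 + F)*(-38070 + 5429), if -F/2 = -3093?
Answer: 622822921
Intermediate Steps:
F = 6186 (F = -2*(-3093) = 6186)
(-25267 + F)*(-38070 + 5429) = (-25267 + 6186)*(-38070 + 5429) = -19081*(-32641) = 622822921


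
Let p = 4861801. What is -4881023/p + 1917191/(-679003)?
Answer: -1805032911580/471596780629 ≈ -3.8275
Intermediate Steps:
-4881023/p + 1917191/(-679003) = -4881023/4861801 + 1917191/(-679003) = -4881023*1/4861801 + 1917191*(-1/679003) = -697289/694543 - 1917191/679003 = -1805032911580/471596780629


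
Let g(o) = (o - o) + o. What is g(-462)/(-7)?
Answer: 66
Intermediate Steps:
g(o) = o (g(o) = 0 + o = o)
g(-462)/(-7) = -462/(-7) = -462*(-⅐) = 66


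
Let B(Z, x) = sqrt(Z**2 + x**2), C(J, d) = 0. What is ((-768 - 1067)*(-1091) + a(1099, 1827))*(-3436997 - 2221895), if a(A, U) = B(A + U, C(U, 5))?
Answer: -11345574818612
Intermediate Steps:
a(A, U) = sqrt((A + U)**2) (a(A, U) = sqrt((A + U)**2 + 0**2) = sqrt((A + U)**2 + 0) = sqrt((A + U)**2))
((-768 - 1067)*(-1091) + a(1099, 1827))*(-3436997 - 2221895) = ((-768 - 1067)*(-1091) + sqrt((1099 + 1827)**2))*(-3436997 - 2221895) = (-1835*(-1091) + sqrt(2926**2))*(-5658892) = (2001985 + sqrt(8561476))*(-5658892) = (2001985 + 2926)*(-5658892) = 2004911*(-5658892) = -11345574818612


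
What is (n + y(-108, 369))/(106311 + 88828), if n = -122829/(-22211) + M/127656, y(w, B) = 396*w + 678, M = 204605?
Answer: -17045770028423/79041537455832 ≈ -0.21566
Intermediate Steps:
y(w, B) = 678 + 396*w
n = 2889191497/405052488 (n = -122829/(-22211) + 204605/127656 = -122829*(-1/22211) + 204605*(1/127656) = 17547/3173 + 204605/127656 = 2889191497/405052488 ≈ 7.1329)
(n + y(-108, 369))/(106311 + 88828) = (2889191497/405052488 + (678 + 396*(-108)))/(106311 + 88828) = (2889191497/405052488 + (678 - 42768))/195139 = (2889191497/405052488 - 42090)*(1/195139) = -17045770028423/405052488*1/195139 = -17045770028423/79041537455832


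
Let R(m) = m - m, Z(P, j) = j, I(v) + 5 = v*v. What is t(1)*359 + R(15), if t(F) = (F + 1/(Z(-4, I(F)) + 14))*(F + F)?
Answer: 3949/5 ≈ 789.80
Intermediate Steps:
I(v) = -5 + v² (I(v) = -5 + v*v = -5 + v²)
R(m) = 0
t(F) = 2*F*(F + 1/(9 + F²)) (t(F) = (F + 1/((-5 + F²) + 14))*(F + F) = (F + 1/(9 + F²))*(2*F) = 2*F*(F + 1/(9 + F²)))
t(1)*359 + R(15) = (2*1*(1 + 1³ + 9*1)/(9 + 1²))*359 + 0 = (2*1*(1 + 1 + 9)/(9 + 1))*359 + 0 = (2*1*11/10)*359 + 0 = (2*1*(⅒)*11)*359 + 0 = (11/5)*359 + 0 = 3949/5 + 0 = 3949/5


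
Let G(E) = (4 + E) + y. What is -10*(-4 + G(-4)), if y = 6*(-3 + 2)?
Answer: 100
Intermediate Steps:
y = -6 (y = 6*(-1) = -6)
G(E) = -2 + E (G(E) = (4 + E) - 6 = -2 + E)
-10*(-4 + G(-4)) = -10*(-4 + (-2 - 4)) = -10*(-4 - 6) = -10*(-10) = 100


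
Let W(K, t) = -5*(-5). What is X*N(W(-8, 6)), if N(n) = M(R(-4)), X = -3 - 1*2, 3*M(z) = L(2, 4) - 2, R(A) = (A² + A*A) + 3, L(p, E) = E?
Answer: -10/3 ≈ -3.3333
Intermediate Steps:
W(K, t) = 25
R(A) = 3 + 2*A² (R(A) = (A² + A²) + 3 = 2*A² + 3 = 3 + 2*A²)
M(z) = ⅔ (M(z) = (4 - 2)/3 = (⅓)*2 = ⅔)
X = -5 (X = -3 - 2 = -5)
N(n) = ⅔
X*N(W(-8, 6)) = -5*⅔ = -10/3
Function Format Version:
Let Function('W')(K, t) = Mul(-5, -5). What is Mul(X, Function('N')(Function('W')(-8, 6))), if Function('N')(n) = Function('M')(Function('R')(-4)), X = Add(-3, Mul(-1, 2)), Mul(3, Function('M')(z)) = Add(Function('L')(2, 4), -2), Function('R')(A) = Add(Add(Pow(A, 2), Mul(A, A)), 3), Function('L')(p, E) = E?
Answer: Rational(-10, 3) ≈ -3.3333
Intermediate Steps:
Function('W')(K, t) = 25
Function('R')(A) = Add(3, Mul(2, Pow(A, 2))) (Function('R')(A) = Add(Add(Pow(A, 2), Pow(A, 2)), 3) = Add(Mul(2, Pow(A, 2)), 3) = Add(3, Mul(2, Pow(A, 2))))
Function('M')(z) = Rational(2, 3) (Function('M')(z) = Mul(Rational(1, 3), Add(4, -2)) = Mul(Rational(1, 3), 2) = Rational(2, 3))
X = -5 (X = Add(-3, -2) = -5)
Function('N')(n) = Rational(2, 3)
Mul(X, Function('N')(Function('W')(-8, 6))) = Mul(-5, Rational(2, 3)) = Rational(-10, 3)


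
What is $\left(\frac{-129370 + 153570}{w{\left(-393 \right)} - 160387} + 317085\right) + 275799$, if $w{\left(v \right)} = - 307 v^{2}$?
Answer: $\frac{2820718552312}{4757623} \approx 5.9288 \cdot 10^{5}$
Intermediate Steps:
$\left(\frac{-129370 + 153570}{w{\left(-393 \right)} - 160387} + 317085\right) + 275799 = \left(\frac{-129370 + 153570}{- 307 \left(-393\right)^{2} - 160387} + 317085\right) + 275799 = \left(\frac{24200}{\left(-307\right) 154449 - 160387} + 317085\right) + 275799 = \left(\frac{24200}{-47415843 - 160387} + 317085\right) + 275799 = \left(\frac{24200}{-47576230} + 317085\right) + 275799 = \left(24200 \left(- \frac{1}{47576230}\right) + 317085\right) + 275799 = \left(- \frac{2420}{4757623} + 317085\right) + 275799 = \frac{1508570886535}{4757623} + 275799 = \frac{2820718552312}{4757623}$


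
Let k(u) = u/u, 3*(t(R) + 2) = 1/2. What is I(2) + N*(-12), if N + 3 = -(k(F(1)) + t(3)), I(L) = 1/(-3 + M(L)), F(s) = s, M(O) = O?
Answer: 25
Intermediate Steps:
t(R) = -11/6 (t(R) = -2 + (⅓)/2 = -2 + (⅓)*(½) = -2 + ⅙ = -11/6)
k(u) = 1
I(L) = 1/(-3 + L)
N = -13/6 (N = -3 - (1 - 11/6) = -3 - 1*(-⅚) = -3 + ⅚ = -13/6 ≈ -2.1667)
I(2) + N*(-12) = 1/(-3 + 2) - 13/6*(-12) = 1/(-1) + 26 = -1 + 26 = 25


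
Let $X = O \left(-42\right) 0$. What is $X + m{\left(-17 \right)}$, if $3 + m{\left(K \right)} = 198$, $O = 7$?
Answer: $195$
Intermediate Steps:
$X = 0$ ($X = 7 \left(-42\right) 0 = \left(-294\right) 0 = 0$)
$m{\left(K \right)} = 195$ ($m{\left(K \right)} = -3 + 198 = 195$)
$X + m{\left(-17 \right)} = 0 + 195 = 195$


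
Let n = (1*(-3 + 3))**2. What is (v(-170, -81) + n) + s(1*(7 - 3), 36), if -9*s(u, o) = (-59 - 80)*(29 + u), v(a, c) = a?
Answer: 1019/3 ≈ 339.67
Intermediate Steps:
n = 0 (n = (1*0)**2 = 0**2 = 0)
s(u, o) = 4031/9 + 139*u/9 (s(u, o) = -(-59 - 80)*(29 + u)/9 = -(-139)*(29 + u)/9 = -(-4031 - 139*u)/9 = 4031/9 + 139*u/9)
(v(-170, -81) + n) + s(1*(7 - 3), 36) = (-170 + 0) + (4031/9 + 139*(1*(7 - 3))/9) = -170 + (4031/9 + 139*(1*4)/9) = -170 + (4031/9 + (139/9)*4) = -170 + (4031/9 + 556/9) = -170 + 1529/3 = 1019/3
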